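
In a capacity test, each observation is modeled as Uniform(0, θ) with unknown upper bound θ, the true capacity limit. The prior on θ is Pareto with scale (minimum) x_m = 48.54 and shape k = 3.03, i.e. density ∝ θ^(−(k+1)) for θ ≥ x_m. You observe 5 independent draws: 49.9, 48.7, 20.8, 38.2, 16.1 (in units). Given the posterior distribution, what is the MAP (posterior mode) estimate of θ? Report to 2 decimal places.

49.90

A Pareto(scale x_m, shape k) prior on the upper bound θ of Uniform(0, θ) is conjugate: posterior is Pareto(max(x_m, max xᵢ), k + n).
Sample maximum = 49.9; prior scale x_m = 48.54 → posterior scale = max = 49.90.
Posterior shape = 3.03 + 5 = 8.03.
The Pareto density is decreasing on [x_m, ∞), so the mode is x_m = 49.90.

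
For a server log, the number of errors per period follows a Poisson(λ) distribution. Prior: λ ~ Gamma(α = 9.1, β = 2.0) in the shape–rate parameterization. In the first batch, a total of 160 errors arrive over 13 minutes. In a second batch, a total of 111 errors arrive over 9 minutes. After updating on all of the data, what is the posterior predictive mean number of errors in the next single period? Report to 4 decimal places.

With a Gamma(shape α, rate β) prior, the Poisson likelihood is conjugate: the posterior is Gamma(α + ΣXᵢ, β + n).
After batch 1: Gamma(α+S, β+n) = Gamma(9.1+160, 2.0+13) = Gamma(169.1, 15.0).
After batch 2: Gamma(α+S, β+n) = Gamma(169.1+111, 15.0+9) = Gamma(280.1, 24.0).
The predictive distribution for one future period is NegBinom with mean α/β = 11.6708.

11.6708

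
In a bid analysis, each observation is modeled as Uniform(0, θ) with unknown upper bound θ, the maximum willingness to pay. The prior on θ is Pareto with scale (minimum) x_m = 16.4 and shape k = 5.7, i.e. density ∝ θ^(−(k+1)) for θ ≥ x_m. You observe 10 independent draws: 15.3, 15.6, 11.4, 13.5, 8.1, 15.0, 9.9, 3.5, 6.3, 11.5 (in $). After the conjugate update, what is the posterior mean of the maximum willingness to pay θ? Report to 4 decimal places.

17.5156

A Pareto(scale x_m, shape k) prior on the upper bound θ of Uniform(0, θ) is conjugate: posterior is Pareto(max(x_m, max xᵢ), k + n).
Sample maximum = 15.6; prior scale x_m = 16.4 → posterior scale = max = 16.4.
Posterior shape = 5.7 + 10 = 15.7.
E[θ|data] = k·x_m/(k−1) = 15.7·16.4/14.7 = 17.5156.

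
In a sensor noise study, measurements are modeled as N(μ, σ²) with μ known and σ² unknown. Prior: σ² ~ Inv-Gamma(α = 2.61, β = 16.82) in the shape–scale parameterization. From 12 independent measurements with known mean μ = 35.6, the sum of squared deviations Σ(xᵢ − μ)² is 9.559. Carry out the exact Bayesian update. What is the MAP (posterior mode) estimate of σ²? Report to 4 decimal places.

2.2476

With known mean μ and an Inverse-Gamma(α, β) prior on σ², the Normal likelihood is conjugate: posterior is Inv-Gamma(α + n/2, β + Σ(xᵢ−μ)²/2).
Posterior: Inv-Gamma(2.61 + 12/2, 16.82 + 9.559/2) = Inv-Gamma(8.61, 21.5995).
Mode = β/(α+1) = 21.5995/9.61 = 2.2476.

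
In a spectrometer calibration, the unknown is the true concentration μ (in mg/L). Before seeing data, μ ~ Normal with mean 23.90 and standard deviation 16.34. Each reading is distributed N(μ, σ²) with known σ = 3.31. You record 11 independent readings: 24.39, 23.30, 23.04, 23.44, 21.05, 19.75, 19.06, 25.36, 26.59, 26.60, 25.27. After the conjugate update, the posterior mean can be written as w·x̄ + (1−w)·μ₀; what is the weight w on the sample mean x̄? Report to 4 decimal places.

For Normal data with known variance σ², a Normal(μ₀, σ₀²) prior on μ is conjugate. Posterior precision = 1/σ₀² + n/σ²; posterior mean is the precision-weighted average of μ₀ and x̄.
σ₀² = 16.34² = 266.9956, σ² = 3.31² = 10.9561. Prior precision 1/σ₀² = 1/266.9956; data precision n/σ² = 11/10.9561.
w = (n/σ²)/(1/σ₀² + n/σ²) = n·σ₀²/(σ² + n·σ₀²) = 11·266.9956/(10.9561 + 11·266.9956) = 2936.9516/2947.9077 = 0.9963.

0.9963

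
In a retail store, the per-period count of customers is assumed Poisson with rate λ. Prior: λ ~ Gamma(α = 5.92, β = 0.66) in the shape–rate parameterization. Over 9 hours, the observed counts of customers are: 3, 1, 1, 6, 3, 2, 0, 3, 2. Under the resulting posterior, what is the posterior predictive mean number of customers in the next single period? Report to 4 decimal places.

2.7867

With a Gamma(shape α, rate β) prior, the Poisson likelihood is conjugate: the posterior is Gamma(α + ΣXᵢ, β + n).
Sum of counts S = 21 over n = 9 hours.
Posterior: Gamma(α+S, β+n) = Gamma(5.92+21, 0.66+9) = Gamma(26.92, 9.66).
The predictive distribution for one future period is NegBinom with mean α/β = 2.7867.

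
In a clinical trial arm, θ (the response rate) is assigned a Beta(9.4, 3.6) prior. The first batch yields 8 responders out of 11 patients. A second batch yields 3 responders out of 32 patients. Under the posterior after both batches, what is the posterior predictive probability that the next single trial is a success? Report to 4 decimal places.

The Beta prior is conjugate to a Binomial/Bernoulli likelihood; the update adds successes to α and failures to β.
After batch 1: Beta(9.4+8, 3.6+3) = Beta(17.4, 6.6).
After batch 2: Beta(17.4+3, 6.6+29) = Beta(20.4, 35.6).
For a single future Bernoulli trial, P(success | data) = α/(α+β) = 0.3643.

0.3643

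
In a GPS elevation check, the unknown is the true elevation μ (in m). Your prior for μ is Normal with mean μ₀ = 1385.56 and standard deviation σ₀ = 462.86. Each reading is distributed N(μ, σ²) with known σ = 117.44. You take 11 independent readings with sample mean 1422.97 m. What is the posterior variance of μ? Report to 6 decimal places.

For Normal data with known variance σ², a Normal(μ₀, σ₀²) prior on μ is conjugate. Posterior precision = 1/σ₀² + n/σ²; posterior mean is the precision-weighted average of μ₀ and x̄.
σ₀² = 462.86² = 214239.3796, σ² = 117.44² = 13792.1536; σ² + n·σ₀² = 13792.1536 + 11·214239.3796 = 2370425.3292.
Posterior precision = 1/σ₀² + n/σ² = 1/214239.3796 + 11/13792.1536 = (σ² + n·σ₀²)/(σ₀²σ²) = 2370425.3292/(214239.3796·13792.1536); posterior variance σₙ² = σ₀²σ²/(σ² + n·σ₀²) = 214239.3796·13792.1536/2370425.3292 = 1246.536811.

1246.536811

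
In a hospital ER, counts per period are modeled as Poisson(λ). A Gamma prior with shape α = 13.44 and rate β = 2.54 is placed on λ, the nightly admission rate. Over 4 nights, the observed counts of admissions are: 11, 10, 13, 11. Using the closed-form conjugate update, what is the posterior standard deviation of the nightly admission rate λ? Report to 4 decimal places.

With a Gamma(shape α, rate β) prior, the Poisson likelihood is conjugate: the posterior is Gamma(α + ΣXᵢ, β + n).
Sum of counts S = 45 over n = 4 nights.
Posterior: Gamma(α+S, β+n) = Gamma(13.44+45, 2.54+4) = Gamma(58.44, 6.54).
SD = √α/β = √58.44/6.54 = 1.1689.

1.1689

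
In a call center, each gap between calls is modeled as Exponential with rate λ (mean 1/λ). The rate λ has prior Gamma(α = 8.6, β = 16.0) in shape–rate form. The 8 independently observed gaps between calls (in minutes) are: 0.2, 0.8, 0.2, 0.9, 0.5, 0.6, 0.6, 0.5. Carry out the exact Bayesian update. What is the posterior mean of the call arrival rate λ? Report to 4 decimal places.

With a Gamma(shape α, rate β) prior on the exponential rate λ, the posterior after n observations with total T = Σxᵢ is Gamma(α+n, β+T).
Sum of observations T = 4.3 minutes; n = 8.
Posterior: Gamma(8.6+8, 16.0+4.3) = Gamma(16.6, 20.3).
Posterior mean of λ = α/β = 16.6/20.3 = 0.8177.

0.8177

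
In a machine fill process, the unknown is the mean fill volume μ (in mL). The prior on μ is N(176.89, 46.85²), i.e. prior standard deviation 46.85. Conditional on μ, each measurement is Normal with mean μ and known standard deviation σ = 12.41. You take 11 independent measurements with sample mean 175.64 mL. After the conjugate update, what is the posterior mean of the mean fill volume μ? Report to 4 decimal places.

175.6479

For Normal data with known variance σ², a Normal(μ₀, σ₀²) prior on μ is conjugate. Posterior precision = 1/σ₀² + n/σ²; posterior mean is the precision-weighted average of μ₀ and x̄.
n·x̄ = 11·175.64 = 1932.04.
σ₀² = 46.85² = 2194.9225, σ² = 12.41² = 154.0081; σ² + n·σ₀² = 154.0081 + 11·2194.9225 = 24298.1556.
Posterior mean = (μ₀/σ₀² + n·x̄/σ²)/(1/σ₀² + n/σ²) = (σ²·μ₀ + σ₀²·n·x̄)/(σ² + n·σ₀²) = (154.0081·176.89 + 2194.9225·1932.04)/24298.1556 = 4267920.559709/24298.1556 = 175.6479.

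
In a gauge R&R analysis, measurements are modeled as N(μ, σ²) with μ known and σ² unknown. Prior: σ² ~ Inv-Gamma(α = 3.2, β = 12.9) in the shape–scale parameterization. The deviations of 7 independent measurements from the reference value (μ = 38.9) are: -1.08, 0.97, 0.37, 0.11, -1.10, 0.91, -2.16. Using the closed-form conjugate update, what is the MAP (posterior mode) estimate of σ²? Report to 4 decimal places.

With known mean μ and an Inverse-Gamma(α, β) prior on σ², the Normal likelihood is conjugate: posterior is Inv-Gamma(α + n/2, β + Σ(xᵢ−μ)²/2).
Σ(xᵢ−μ)² = (-1.08)² + (0.97)² + (0.37)² + (0.11)² + (-1.10)² + (0.91)² + (-2.16)² = 8.9600.
Posterior: Inv-Gamma(3.2 + 7/2, 12.9 + 8.9600/2) = Inv-Gamma(6.70, 17.38000).
Mode = β/(α+1) = 17.38000/7.70 = 2.2571.

2.2571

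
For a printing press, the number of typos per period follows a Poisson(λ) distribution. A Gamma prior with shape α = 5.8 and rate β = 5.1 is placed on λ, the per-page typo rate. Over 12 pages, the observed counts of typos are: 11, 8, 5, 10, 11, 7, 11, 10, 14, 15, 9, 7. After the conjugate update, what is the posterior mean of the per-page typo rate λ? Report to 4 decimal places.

With a Gamma(shape α, rate β) prior, the Poisson likelihood is conjugate: the posterior is Gamma(α + ΣXᵢ, β + n).
Sum of counts S = 118 over n = 12 pages.
Posterior: Gamma(α+S, β+n) = Gamma(5.8+118, 5.1+12) = Gamma(123.8, 17.1).
Posterior mean = α/β = 123.8/17.1 = 7.2398.

7.2398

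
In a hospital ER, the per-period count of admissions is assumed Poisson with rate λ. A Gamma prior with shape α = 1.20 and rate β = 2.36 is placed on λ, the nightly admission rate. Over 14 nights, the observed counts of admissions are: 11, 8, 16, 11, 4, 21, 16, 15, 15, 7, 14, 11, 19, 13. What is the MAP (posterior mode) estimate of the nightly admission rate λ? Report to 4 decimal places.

11.0758

With a Gamma(shape α, rate β) prior, the Poisson likelihood is conjugate: the posterior is Gamma(α + ΣXᵢ, β + n).
Sum of counts S = 181 over n = 14 nights.
Posterior: Gamma(α+S, β+n) = Gamma(1.20+181, 2.36+14) = Gamma(182.20, 16.36).
Mode of Gamma(α,β) for α≥1 is (α−1)/β = 181.20/16.36 = 11.0758.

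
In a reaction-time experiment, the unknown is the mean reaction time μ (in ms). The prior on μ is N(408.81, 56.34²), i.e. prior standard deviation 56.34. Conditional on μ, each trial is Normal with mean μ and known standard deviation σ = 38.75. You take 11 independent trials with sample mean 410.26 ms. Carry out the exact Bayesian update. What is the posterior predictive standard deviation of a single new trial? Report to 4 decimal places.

40.4035

For Normal data with known variance σ², a Normal(μ₀, σ₀²) prior on μ is conjugate. Posterior precision = 1/σ₀² + n/σ²; posterior mean is the precision-weighted average of μ₀ and x̄.
σ₀² = 56.34² = 3174.1956, σ² = 38.75² = 1501.5625; σ² + n·σ₀² = 1501.5625 + 11·3174.1956 = 36417.7141.
Posterior precision = 1/σ₀² + n/σ² = 1/3174.1956 + 11/1501.5625 = (σ² + n·σ₀²)/(σ₀²σ²) = 36417.7141/(3174.1956·1501.5625); posterior variance σₙ² = σ₀²σ²/(σ² + n·σ₀²) = 3174.1956·1501.5625/36417.7141 = 130.877327.
Predictive variance for one new observation = σₙ² + σ² = 3174.1956·1501.5625/36417.7141 + 1501.5625 = σ²·(σ₀² + 36417.7141)/36417.7141 = 1501.5625·39591.9097/36417.7141 = 1632.439827; SD = √(1501.5625·39591.9097/36417.7141) = 40.4035.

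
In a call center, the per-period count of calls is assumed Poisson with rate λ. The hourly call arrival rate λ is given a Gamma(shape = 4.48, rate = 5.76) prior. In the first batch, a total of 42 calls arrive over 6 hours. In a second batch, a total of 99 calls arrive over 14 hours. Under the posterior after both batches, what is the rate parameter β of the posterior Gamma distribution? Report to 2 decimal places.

With a Gamma(shape α, rate β) prior, the Poisson likelihood is conjugate: the posterior is Gamma(α + ΣXᵢ, β + n).
After batch 1: Gamma(α+S, β+n) = Gamma(4.48+42, 5.76+6) = Gamma(46.48, 11.76).
After batch 2: Gamma(α+S, β+n) = Gamma(46.48+99, 11.76+14) = Gamma(145.48, 25.76).
Posterior β = 25.76.

25.76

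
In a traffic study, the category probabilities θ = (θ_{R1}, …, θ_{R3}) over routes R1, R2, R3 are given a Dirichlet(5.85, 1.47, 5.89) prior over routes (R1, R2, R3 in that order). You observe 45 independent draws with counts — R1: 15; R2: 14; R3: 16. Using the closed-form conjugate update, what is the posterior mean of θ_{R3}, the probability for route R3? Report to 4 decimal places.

0.3761

The Dirichlet prior is conjugate to the Multinomial likelihood: each posterior αⱼ = prior αⱼ + observed count nⱼ.
Posterior concentration: (20.85, 15.47, 21.89), total = 58.21.
E[θ_{R3}|data] = α_{R3}/Σα = 21.89/58.21 = 0.3761.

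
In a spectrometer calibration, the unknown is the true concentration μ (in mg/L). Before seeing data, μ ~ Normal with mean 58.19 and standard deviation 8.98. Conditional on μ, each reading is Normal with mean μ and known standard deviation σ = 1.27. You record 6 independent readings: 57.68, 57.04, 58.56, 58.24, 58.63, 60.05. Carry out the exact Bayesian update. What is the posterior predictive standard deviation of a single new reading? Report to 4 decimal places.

1.3714

For Normal data with known variance σ², a Normal(μ₀, σ₀²) prior on μ is conjugate. Posterior precision = 1/σ₀² + n/σ²; posterior mean is the precision-weighted average of μ₀ and x̄.
σ₀² = 8.98² = 80.6404, σ² = 1.27² = 1.6129; σ² + n·σ₀² = 1.6129 + 6·80.6404 = 485.4553.
Posterior precision = 1/σ₀² + n/σ² = 1/80.6404 + 6/1.6129 = (σ² + n·σ₀²)/(σ₀²σ²) = 485.4553/(80.6404·1.6129); posterior variance σₙ² = σ₀²σ²/(σ² + n·σ₀²) = 80.6404·1.6129/485.4553 = 0.267924.
Predictive variance for one new observation = σₙ² + σ² = 80.6404·1.6129/485.4553 + 1.6129 = σ²·(σ₀² + 485.4553)/485.4553 = 1.6129·566.0957/485.4553 = 1.880824; SD = √(1.6129·566.0957/485.4553) = 1.3714.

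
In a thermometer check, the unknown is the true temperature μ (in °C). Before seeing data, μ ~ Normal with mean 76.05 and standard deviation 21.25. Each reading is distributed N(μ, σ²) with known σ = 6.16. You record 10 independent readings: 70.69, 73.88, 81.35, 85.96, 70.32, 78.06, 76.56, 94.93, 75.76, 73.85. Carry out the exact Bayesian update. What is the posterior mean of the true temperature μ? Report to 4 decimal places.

78.1186

For Normal data with known variance σ², a Normal(μ₀, σ₀²) prior on μ is conjugate. Posterior precision = 1/σ₀² + n/σ²; posterior mean is the precision-weighted average of μ₀ and x̄.
Σxᵢ = 70.69 + 73.88 + 81.35 + 85.96 + 70.32 + 78.06 + 76.56 + 94.93 + 75.76 + 73.85 = 781.36, so n·x̄ = 781.36.
σ₀² = 21.25² = 451.5625, σ² = 6.16² = 37.9456; σ² + n·σ₀² = 37.9456 + 10·451.5625 = 4553.5706.
Posterior mean = (μ₀/σ₀² + n·x̄/σ²)/(1/σ₀² + n/σ²) = (σ²·μ₀ + σ₀²·n·x̄)/(σ² + n·σ₀²) = (37.9456·76.05 + 451.5625·781.36)/4553.5706 = 355718.63788/4553.5706 = 78.1186.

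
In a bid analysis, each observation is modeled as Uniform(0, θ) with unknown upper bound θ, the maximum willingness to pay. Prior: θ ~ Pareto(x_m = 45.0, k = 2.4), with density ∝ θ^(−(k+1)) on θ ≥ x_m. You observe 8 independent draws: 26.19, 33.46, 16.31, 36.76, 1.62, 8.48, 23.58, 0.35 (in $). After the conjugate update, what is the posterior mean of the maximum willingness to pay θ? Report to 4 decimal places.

A Pareto(scale x_m, shape k) prior on the upper bound θ of Uniform(0, θ) is conjugate: posterior is Pareto(max(x_m, max xᵢ), k + n).
Sample maximum = 36.76; prior scale x_m = 45.0 → posterior scale = max = 45.00.
Posterior shape = 2.4 + 8 = 10.4.
E[θ|data] = k·x_m/(k−1) = 10.4·45.00/9.4 = 49.7872.

49.7872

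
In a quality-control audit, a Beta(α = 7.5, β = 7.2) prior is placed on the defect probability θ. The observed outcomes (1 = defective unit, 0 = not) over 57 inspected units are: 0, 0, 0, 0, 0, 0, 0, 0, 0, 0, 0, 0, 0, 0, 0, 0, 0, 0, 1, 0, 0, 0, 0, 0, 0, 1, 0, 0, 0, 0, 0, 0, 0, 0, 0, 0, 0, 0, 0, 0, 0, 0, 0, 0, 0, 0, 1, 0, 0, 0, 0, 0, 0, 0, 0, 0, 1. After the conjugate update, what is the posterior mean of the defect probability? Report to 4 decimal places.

The Beta prior is conjugate to a Binomial/Bernoulli likelihood; the update adds successes to α and failures to β.
Posterior: Beta(α+k, β+n−k) = Beta(7.5+4, 7.2+53) = Beta(11.5, 60.2).
Posterior mean = α/(α+β) = 11.5/71.7 = 0.1604.

0.1604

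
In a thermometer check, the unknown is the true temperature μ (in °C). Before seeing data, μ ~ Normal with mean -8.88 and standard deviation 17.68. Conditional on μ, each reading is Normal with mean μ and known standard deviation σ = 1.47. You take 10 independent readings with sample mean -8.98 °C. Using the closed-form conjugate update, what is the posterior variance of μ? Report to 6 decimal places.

0.215941

For Normal data with known variance σ², a Normal(μ₀, σ₀²) prior on μ is conjugate. Posterior precision = 1/σ₀² + n/σ²; posterior mean is the precision-weighted average of μ₀ and x̄.
σ₀² = 17.68² = 312.5824, σ² = 1.47² = 2.1609; σ² + n·σ₀² = 2.1609 + 10·312.5824 = 3127.9849.
Posterior precision = 1/σ₀² + n/σ² = 1/312.5824 + 10/2.1609 = (σ² + n·σ₀²)/(σ₀²σ²) = 3127.9849/(312.5824·2.1609); posterior variance σₙ² = σ₀²σ²/(σ² + n·σ₀²) = 312.5824·2.1609/3127.9849 = 0.215941.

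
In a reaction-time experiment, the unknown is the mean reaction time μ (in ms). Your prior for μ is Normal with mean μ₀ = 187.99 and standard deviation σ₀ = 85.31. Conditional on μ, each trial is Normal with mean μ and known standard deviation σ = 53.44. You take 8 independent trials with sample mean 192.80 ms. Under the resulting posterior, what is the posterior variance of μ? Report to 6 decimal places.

For Normal data with known variance σ², a Normal(μ₀, σ₀²) prior on μ is conjugate. Posterior precision = 1/σ₀² + n/σ²; posterior mean is the precision-weighted average of μ₀ and x̄.
σ₀² = 85.31² = 7277.7961, σ² = 53.44² = 2855.8336; σ² + n·σ₀² = 2855.8336 + 8·7277.7961 = 61078.2024.
Posterior precision = 1/σ₀² + n/σ² = 1/7277.7961 + 8/2855.8336 = (σ² + n·σ₀²)/(σ₀²σ²) = 61078.2024/(7277.7961·2855.8336); posterior variance σₙ² = σ₀²σ²/(σ² + n·σ₀²) = 7277.7961·2855.8336/61078.2024 = 340.287923.

340.287923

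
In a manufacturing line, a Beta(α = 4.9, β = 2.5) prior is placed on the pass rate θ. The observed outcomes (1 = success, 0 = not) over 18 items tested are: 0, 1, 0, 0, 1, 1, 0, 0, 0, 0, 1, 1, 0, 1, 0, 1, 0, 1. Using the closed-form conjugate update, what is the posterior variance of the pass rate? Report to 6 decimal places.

0.009467

The Beta prior is conjugate to a Binomial/Bernoulli likelihood; the update adds successes to α and failures to β.
Posterior: Beta(α+k, β+n−k) = Beta(4.9+8, 2.5+10) = Beta(12.9, 12.5).
Var = αβ/((α+β)²(α+β+1)) = 12.9·12.5/(25.4²·26.4) = 0.009467.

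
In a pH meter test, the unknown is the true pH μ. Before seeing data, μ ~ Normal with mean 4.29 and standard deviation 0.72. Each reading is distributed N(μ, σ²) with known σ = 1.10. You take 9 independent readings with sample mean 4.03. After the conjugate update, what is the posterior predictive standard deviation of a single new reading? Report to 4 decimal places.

For Normal data with known variance σ², a Normal(μ₀, σ₀²) prior on μ is conjugate. Posterior precision = 1/σ₀² + n/σ²; posterior mean is the precision-weighted average of μ₀ and x̄.
σ₀² = 0.72² = 0.5184, σ² = 1.10² = 1.21; σ² + n·σ₀² = 1.21 + 9·0.5184 = 5.8756.
Posterior precision = 1/σ₀² + n/σ² = 1/0.5184 + 9/1.21 = (σ² + n·σ₀²)/(σ₀²σ²) = 5.8756/(0.5184·1.21); posterior variance σₙ² = σ₀²σ²/(σ² + n·σ₀²) = 0.5184·1.21/5.8756 = 0.106757.
Predictive variance for one new observation = σₙ² + σ² = 0.5184·1.21/5.8756 + 1.21 = σ²·(σ₀² + 5.8756)/5.8756 = 1.21·6.394/5.8756 = 1.316757; SD = √(1.21·6.394/5.8756) = 1.1475.

1.1475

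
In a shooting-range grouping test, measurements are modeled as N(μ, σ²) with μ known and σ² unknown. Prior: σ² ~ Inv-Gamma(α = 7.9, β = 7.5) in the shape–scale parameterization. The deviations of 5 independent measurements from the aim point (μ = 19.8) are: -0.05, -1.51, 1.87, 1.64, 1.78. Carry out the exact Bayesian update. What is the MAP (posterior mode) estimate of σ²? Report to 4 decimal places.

1.1683

With known mean μ and an Inverse-Gamma(α, β) prior on σ², the Normal likelihood is conjugate: posterior is Inv-Gamma(α + n/2, β + Σ(xᵢ−μ)²/2).
Σ(xᵢ−μ)² = (-0.05)² + (-1.51)² + (1.87)² + (1.64)² + (1.78)² = 11.6375.
Posterior: Inv-Gamma(7.9 + 5/2, 7.5 + 11.6375/2) = Inv-Gamma(10.40, 13.31875).
Mode = β/(α+1) = 13.31875/11.40 = 1.1683.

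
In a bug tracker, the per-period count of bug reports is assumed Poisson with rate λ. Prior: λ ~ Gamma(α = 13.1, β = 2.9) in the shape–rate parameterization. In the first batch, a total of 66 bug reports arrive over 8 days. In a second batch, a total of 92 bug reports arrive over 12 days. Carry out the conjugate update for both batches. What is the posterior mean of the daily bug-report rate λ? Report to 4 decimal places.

7.4716

With a Gamma(shape α, rate β) prior, the Poisson likelihood is conjugate: the posterior is Gamma(α + ΣXᵢ, β + n).
After batch 1: Gamma(α+S, β+n) = Gamma(13.1+66, 2.9+8) = Gamma(79.1, 10.9).
After batch 2: Gamma(α+S, β+n) = Gamma(79.1+92, 10.9+12) = Gamma(171.1, 22.9).
Posterior mean = α/β = 171.1/22.9 = 7.4716.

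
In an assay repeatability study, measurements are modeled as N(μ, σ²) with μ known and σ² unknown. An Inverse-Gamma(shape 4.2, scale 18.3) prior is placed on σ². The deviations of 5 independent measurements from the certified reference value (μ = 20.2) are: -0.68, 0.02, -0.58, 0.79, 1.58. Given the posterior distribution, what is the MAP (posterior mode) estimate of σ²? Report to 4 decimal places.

2.6311

With known mean μ and an Inverse-Gamma(α, β) prior on σ², the Normal likelihood is conjugate: posterior is Inv-Gamma(α + n/2, β + Σ(xᵢ−μ)²/2).
Σ(xᵢ−μ)² = (-0.68)² + (0.02)² + (-0.58)² + (0.79)² + (1.58)² = 3.9197.
Posterior: Inv-Gamma(4.2 + 5/2, 18.3 + 3.9197/2) = Inv-Gamma(6.70, 20.25985).
Mode = β/(α+1) = 20.25985/7.70 = 2.6311.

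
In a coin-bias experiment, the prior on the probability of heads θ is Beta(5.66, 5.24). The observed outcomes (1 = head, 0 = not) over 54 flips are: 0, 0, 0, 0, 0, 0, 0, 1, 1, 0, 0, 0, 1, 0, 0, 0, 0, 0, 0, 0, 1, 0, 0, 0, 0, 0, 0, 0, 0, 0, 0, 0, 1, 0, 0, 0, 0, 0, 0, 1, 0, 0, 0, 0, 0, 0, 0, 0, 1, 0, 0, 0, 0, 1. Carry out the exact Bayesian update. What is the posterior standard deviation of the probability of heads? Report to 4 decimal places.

0.0502

The Beta prior is conjugate to a Binomial/Bernoulli likelihood; the update adds successes to α and failures to β.
Posterior: Beta(α+k, β+n−k) = Beta(5.66+8, 5.24+46) = Beta(13.66, 51.24).
Var = αβ/((α+β)²(α+β+1)) = 13.66·51.24/(64.90²·65.90) = 0.00252165; SD = √0.00252165 = 0.0502.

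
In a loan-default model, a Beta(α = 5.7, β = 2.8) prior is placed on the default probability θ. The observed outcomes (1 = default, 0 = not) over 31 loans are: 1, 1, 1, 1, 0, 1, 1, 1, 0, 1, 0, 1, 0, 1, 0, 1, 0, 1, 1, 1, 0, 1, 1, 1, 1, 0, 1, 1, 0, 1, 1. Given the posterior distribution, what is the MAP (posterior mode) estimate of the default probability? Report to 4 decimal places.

0.7120

The Beta prior is conjugate to a Binomial/Bernoulli likelihood; the update adds successes to α and failures to β.
Posterior: Beta(α+k, β+n−k) = Beta(5.7+22, 2.8+9) = Beta(27.7, 11.8).
Mode of Beta(a,b) for a,b>1 is (a−1)/(a+b−2) = 26.7/37.5 = 0.7120.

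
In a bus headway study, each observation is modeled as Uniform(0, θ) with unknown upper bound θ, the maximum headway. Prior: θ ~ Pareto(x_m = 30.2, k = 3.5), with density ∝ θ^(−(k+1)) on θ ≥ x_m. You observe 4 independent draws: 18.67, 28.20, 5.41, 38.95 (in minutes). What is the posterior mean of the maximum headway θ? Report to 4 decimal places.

44.9423

A Pareto(scale x_m, shape k) prior on the upper bound θ of Uniform(0, θ) is conjugate: posterior is Pareto(max(x_m, max xᵢ), k + n).
Sample maximum = 38.95; prior scale x_m = 30.2 → posterior scale = max = 38.95.
Posterior shape = 3.5 + 4 = 7.5.
E[θ|data] = k·x_m/(k−1) = 7.5·38.95/6.5 = 44.9423.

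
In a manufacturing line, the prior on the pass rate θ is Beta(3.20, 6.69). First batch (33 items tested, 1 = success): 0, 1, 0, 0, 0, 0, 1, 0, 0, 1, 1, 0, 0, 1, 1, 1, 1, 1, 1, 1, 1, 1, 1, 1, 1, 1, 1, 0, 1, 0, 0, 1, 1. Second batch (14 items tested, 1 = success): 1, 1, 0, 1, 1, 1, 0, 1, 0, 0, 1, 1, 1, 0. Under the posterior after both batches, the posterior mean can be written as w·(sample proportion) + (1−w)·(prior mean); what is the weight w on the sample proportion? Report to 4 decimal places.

0.8262

The Beta prior is conjugate to a Binomial/Bernoulli likelihood; the update adds successes to α and failures to β.
Total number of items tested: n = 33 + 14 = 47.
Posterior mean = (α₀+k)/(α₀+β₀+n) = [n/(α₀+β₀+n)]·(k/n) + [(α₀+β₀)/(α₀+β₀+n)]·α₀/(α₀+β₀), so only n and the prior enter the weight.
The weight on the data is w = n/(α₀+β₀+n) = 47/(3.20+6.69+47) = 47/56.89 = 0.8262.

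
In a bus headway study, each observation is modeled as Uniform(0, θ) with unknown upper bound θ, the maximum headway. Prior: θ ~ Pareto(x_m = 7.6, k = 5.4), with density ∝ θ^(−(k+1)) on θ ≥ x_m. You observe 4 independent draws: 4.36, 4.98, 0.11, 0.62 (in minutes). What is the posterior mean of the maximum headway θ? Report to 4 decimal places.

8.5048

A Pareto(scale x_m, shape k) prior on the upper bound θ of Uniform(0, θ) is conjugate: posterior is Pareto(max(x_m, max xᵢ), k + n).
Sample maximum = 4.98; prior scale x_m = 7.6 → posterior scale = max = 7.60.
Posterior shape = 5.4 + 4 = 9.4.
E[θ|data] = k·x_m/(k−1) = 9.4·7.60/8.4 = 8.5048.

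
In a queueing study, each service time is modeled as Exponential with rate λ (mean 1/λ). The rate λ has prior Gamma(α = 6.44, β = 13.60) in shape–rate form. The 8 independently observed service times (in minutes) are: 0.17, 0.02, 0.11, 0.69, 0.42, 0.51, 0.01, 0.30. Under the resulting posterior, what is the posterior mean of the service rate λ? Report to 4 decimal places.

0.9122

With a Gamma(shape α, rate β) prior on the exponential rate λ, the posterior after n observations with total T = Σxᵢ is Gamma(α+n, β+T).
Sum of observations T = 2.23 minutes; n = 8.
Posterior: Gamma(6.44+8, 13.60+2.23) = Gamma(14.44, 15.83).
Posterior mean of λ = α/β = 14.44/15.83 = 0.9122.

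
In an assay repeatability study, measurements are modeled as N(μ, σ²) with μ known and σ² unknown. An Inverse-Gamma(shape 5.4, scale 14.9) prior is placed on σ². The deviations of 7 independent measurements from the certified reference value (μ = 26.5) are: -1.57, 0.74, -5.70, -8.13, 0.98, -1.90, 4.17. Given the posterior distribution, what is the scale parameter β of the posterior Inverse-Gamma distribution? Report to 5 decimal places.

76.67935

With known mean μ and an Inverse-Gamma(α, β) prior on σ², the Normal likelihood is conjugate: posterior is Inv-Gamma(α + n/2, β + Σ(xᵢ−μ)²/2).
Σ(xᵢ−μ)² = (-1.57)² + (0.74)² + (-5.70)² + (-8.13)² + (0.98)² + (-1.90)² + (4.17)² = 123.5587.
Posterior: Inv-Gamma(5.4 + 7/2, 14.9 + 123.5587/2) = Inv-Gamma(8.90, 76.67935).
Posterior β = 76.67935.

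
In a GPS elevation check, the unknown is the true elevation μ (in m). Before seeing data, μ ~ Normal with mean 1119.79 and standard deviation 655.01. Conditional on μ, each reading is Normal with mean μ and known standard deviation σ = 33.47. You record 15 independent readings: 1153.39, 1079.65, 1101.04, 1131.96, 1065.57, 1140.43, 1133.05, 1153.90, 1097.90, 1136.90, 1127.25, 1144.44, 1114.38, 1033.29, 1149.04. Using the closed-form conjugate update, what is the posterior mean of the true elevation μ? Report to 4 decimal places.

For Normal data with known variance σ², a Normal(μ₀, σ₀²) prior on μ is conjugate. Posterior precision = 1/σ₀² + n/σ²; posterior mean is the precision-weighted average of μ₀ and x̄.
Σxᵢ = 1153.39 + 1079.65 + 1101.04 + 1131.96 + 1065.57 + 1140.43 + 1133.05 + 1153.90 + 1097.90 + 1136.90 + 1127.25 + 1144.44 + 1114.38 + 1033.29 + 1149.04 = 16762.19, so n·x̄ = 16762.19.
σ₀² = 655.01² = 429038.1001, σ² = 33.47² = 1120.2409; σ² + n·σ₀² = 1120.2409 + 15·429038.1001 = 6436691.7424.
Posterior mean = (μ₀/σ₀² + n·x̄/σ²)/(1/σ₀² + n/σ²) = (σ²·μ₀ + σ₀²·n·x̄)/(σ² + n·σ₀²) = (1120.2409·1119.79 + 429038.1001·16762.19)/6436691.7424 = 7192872585.67263/6436691.7424 = 1117.4797.

1117.4797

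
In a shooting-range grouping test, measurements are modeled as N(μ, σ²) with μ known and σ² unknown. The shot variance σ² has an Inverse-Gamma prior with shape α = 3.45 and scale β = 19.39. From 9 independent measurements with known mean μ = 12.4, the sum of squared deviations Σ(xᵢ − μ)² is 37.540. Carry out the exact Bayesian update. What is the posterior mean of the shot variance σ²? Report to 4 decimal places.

With known mean μ and an Inverse-Gamma(α, β) prior on σ², the Normal likelihood is conjugate: posterior is Inv-Gamma(α + n/2, β + Σ(xᵢ−μ)²/2).
Posterior: Inv-Gamma(3.45 + 9/2, 19.39 + 37.540/2) = Inv-Gamma(7.95, 38.1600).
E[σ²|data] = β/(α−1) = 38.1600/6.95 = 5.4906.

5.4906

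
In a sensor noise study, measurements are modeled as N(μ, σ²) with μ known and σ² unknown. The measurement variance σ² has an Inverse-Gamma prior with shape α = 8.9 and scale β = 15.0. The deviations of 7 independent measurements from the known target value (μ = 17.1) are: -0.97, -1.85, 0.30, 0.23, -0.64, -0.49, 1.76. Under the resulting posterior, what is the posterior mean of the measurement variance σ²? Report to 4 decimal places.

With known mean μ and an Inverse-Gamma(α, β) prior on σ², the Normal likelihood is conjugate: posterior is Inv-Gamma(α + n/2, β + Σ(xᵢ−μ)²/2).
Σ(xᵢ−μ)² = (-0.97)² + (-1.85)² + (0.30)² + (0.23)² + (-0.64)² + (-0.49)² + (1.76)² = 8.2536.
Posterior: Inv-Gamma(8.9 + 7/2, 15.0 + 8.2536/2) = Inv-Gamma(12.40, 19.12680).
E[σ²|data] = β/(α−1) = 19.12680/11.40 = 1.6778.

1.6778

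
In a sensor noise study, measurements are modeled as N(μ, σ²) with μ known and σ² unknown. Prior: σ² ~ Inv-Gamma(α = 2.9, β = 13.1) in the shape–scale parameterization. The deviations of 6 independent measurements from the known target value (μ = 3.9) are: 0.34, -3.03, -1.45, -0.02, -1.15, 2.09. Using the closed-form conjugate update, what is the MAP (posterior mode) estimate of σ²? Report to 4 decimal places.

With known mean μ and an Inverse-Gamma(α, β) prior on σ², the Normal likelihood is conjugate: posterior is Inv-Gamma(α + n/2, β + Σ(xᵢ−μ)²/2).
Σ(xᵢ−μ)² = (0.34)² + (-3.03)² + (-1.45)² + (-0.02)² + (-1.15)² + (2.09)² = 17.0900.
Posterior: Inv-Gamma(2.9 + 6/2, 13.1 + 17.0900/2) = Inv-Gamma(5.90, 21.64500).
Mode = β/(α+1) = 21.64500/6.90 = 3.1370.

3.1370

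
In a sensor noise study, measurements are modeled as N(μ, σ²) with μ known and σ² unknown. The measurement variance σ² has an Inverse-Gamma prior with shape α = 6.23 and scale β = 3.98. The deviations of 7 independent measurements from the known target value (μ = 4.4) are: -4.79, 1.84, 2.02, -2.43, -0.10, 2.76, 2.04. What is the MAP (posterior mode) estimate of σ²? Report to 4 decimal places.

With known mean μ and an Inverse-Gamma(α, β) prior on σ², the Normal likelihood is conjugate: posterior is Inv-Gamma(α + n/2, β + Σ(xᵢ−μ)²/2).
Σ(xᵢ−μ)² = (-4.79)² + (1.84)² + (2.02)² + (-2.43)² + (-0.10)² + (2.76)² + (2.04)² = 48.1042.
Posterior: Inv-Gamma(6.23 + 7/2, 3.98 + 48.1042/2) = Inv-Gamma(9.73, 28.03210).
Mode = β/(α+1) = 28.03210/10.73 = 2.6125.

2.6125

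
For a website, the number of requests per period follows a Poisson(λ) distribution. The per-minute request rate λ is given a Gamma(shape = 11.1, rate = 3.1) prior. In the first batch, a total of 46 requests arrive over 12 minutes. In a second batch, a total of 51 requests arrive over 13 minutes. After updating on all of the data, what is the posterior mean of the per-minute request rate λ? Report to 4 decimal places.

With a Gamma(shape α, rate β) prior, the Poisson likelihood is conjugate: the posterior is Gamma(α + ΣXᵢ, β + n).
After batch 1: Gamma(α+S, β+n) = Gamma(11.1+46, 3.1+12) = Gamma(57.1, 15.1).
After batch 2: Gamma(α+S, β+n) = Gamma(57.1+51, 15.1+13) = Gamma(108.1, 28.1).
Posterior mean = α/β = 108.1/28.1 = 3.8470.

3.8470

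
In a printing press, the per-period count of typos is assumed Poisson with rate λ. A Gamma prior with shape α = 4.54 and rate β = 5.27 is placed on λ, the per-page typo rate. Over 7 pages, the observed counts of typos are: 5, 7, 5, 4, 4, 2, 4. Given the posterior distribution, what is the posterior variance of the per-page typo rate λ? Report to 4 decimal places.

With a Gamma(shape α, rate β) prior, the Poisson likelihood is conjugate: the posterior is Gamma(α + ΣXᵢ, β + n).
Sum of counts S = 31 over n = 7 pages.
Posterior: Gamma(α+S, β+n) = Gamma(4.54+31, 5.27+7) = Gamma(35.54, 12.27).
Var = α/β² = 35.54/12.27² = 0.2361.

0.2361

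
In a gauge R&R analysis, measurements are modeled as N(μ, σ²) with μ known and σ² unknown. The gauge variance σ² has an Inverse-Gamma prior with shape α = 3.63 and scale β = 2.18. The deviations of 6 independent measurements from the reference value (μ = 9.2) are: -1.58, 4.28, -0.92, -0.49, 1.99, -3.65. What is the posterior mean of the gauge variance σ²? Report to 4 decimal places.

With known mean μ and an Inverse-Gamma(α, β) prior on σ², the Normal likelihood is conjugate: posterior is Inv-Gamma(α + n/2, β + Σ(xᵢ−μ)²/2).
Σ(xᵢ−μ)² = (-1.58)² + (4.28)² + (-0.92)² + (-0.49)² + (1.99)² + (-3.65)² = 39.1839.
Posterior: Inv-Gamma(3.63 + 6/2, 2.18 + 39.1839/2) = Inv-Gamma(6.63, 21.77195).
E[σ²|data] = β/(α−1) = 21.77195/5.63 = 3.8671.

3.8671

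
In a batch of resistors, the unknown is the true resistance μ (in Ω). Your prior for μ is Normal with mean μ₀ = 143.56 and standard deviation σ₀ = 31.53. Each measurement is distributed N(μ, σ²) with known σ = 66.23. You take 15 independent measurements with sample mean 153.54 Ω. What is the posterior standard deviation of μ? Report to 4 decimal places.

For Normal data with known variance σ², a Normal(μ₀, σ₀²) prior on μ is conjugate. Posterior precision = 1/σ₀² + n/σ²; posterior mean is the precision-weighted average of μ₀ and x̄.
σ₀² = 31.53² = 994.1409, σ² = 66.23² = 4386.4129; σ² + n·σ₀² = 4386.4129 + 15·994.1409 = 19298.5264.
Posterior precision = 1/σ₀² + n/σ² = 1/994.1409 + 15/4386.4129 = (σ² + n·σ₀²)/(σ₀²σ²) = 19298.5264/(994.1409·4386.4129); posterior variance σₙ² = σ₀²σ²/(σ² + n·σ₀²) = 994.1409·4386.4129/19298.5264 = 225.960904.
Posterior SD = √σₙ² = √(994.1409·4386.4129/19298.5264) = 15.0320.

15.0320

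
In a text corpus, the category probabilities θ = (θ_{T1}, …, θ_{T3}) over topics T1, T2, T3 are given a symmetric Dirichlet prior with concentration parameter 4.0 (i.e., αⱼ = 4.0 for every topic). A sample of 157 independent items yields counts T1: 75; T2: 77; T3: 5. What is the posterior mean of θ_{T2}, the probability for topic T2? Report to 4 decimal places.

0.4793

The Dirichlet prior is conjugate to the Multinomial likelihood: each posterior αⱼ = prior αⱼ + observed count nⱼ.
Posterior concentration: (79.0, 81.0, 9.0), total = 169.0.
E[θ_{T2}|data] = α_{T2}/Σα = 81.0/169.0 = 0.4793.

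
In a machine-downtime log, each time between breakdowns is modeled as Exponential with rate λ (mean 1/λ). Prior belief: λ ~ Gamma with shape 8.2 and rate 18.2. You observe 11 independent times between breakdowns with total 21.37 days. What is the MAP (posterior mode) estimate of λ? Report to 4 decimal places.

With a Gamma(shape α, rate β) prior on the exponential rate λ, the posterior after n observations with total T = Σxᵢ is Gamma(α+n, β+T).
Posterior: Gamma(8.2+11, 18.2+21.37) = Gamma(19.2, 39.57).
Mode = (α−1)/β = 0.4599.

0.4599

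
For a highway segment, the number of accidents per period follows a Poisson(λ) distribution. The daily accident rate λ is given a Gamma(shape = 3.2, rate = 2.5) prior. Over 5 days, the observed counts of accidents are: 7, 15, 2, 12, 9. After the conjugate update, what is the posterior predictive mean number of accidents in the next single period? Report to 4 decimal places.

6.4267

With a Gamma(shape α, rate β) prior, the Poisson likelihood is conjugate: the posterior is Gamma(α + ΣXᵢ, β + n).
Sum of counts S = 45 over n = 5 days.
Posterior: Gamma(α+S, β+n) = Gamma(3.2+45, 2.5+5) = Gamma(48.2, 7.5).
The predictive distribution for one future period is NegBinom with mean α/β = 6.4267.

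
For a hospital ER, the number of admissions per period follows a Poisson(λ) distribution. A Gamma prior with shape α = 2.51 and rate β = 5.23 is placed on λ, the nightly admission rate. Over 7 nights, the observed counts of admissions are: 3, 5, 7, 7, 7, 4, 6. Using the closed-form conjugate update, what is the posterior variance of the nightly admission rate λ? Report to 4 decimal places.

0.2775

With a Gamma(shape α, rate β) prior, the Poisson likelihood is conjugate: the posterior is Gamma(α + ΣXᵢ, β + n).
Sum of counts S = 39 over n = 7 nights.
Posterior: Gamma(α+S, β+n) = Gamma(2.51+39, 5.23+7) = Gamma(41.51, 12.23).
Var = α/β² = 41.51/12.23² = 0.2775.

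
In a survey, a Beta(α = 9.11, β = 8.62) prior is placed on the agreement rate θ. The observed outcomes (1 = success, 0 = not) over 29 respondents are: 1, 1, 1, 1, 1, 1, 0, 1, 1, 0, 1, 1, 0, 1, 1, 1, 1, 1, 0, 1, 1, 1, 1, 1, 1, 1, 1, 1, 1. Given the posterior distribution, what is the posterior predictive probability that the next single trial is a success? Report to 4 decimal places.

0.7299

The Beta prior is conjugate to a Binomial/Bernoulli likelihood; the update adds successes to α and failures to β.
Posterior: Beta(α+k, β+n−k) = Beta(9.11+25, 8.62+4) = Beta(34.11, 12.62).
For a single future Bernoulli trial, P(success | data) = α/(α+β) = 0.7299.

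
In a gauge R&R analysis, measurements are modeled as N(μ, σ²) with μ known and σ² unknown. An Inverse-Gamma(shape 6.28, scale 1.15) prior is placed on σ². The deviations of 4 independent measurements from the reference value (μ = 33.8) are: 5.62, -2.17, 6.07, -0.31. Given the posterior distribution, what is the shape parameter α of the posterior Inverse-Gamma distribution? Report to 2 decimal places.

8.28

With known mean μ and an Inverse-Gamma(α, β) prior on σ², the Normal likelihood is conjugate: posterior is Inv-Gamma(α + n/2, β + Σ(xᵢ−μ)²/2).
Σ(xᵢ−μ)² = (5.62)² + (-2.17)² + (6.07)² + (-0.31)² = 73.2343.
Posterior: Inv-Gamma(6.28 + 4/2, 1.15 + 73.2343/2) = Inv-Gamma(8.28, 37.76715).
Posterior α = 8.28.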